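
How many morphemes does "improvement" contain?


Word: "improvement"
Morphemes: improve / -ment
Each morpheme carries meaning
= 2 morphemes


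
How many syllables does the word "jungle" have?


Word: "jungle"
Syllable breakdown: jun · gle
Counting: 2 parts
= 2 syllables


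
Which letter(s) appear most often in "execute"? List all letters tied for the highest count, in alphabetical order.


Word: "execute"
Letter counts:
  'c': 1
  'e': 3
  't': 1
  'u': 1
  'x': 1
Maximum count = 3
Most frequent = 'e' (3 times each)


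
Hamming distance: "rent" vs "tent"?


Comparing character by character (same length = 4):
  Pos 0: 'r' vs 't' !=
  Pos 1: 'e' vs 'e' =
  Pos 2: 'n' vs 'n' =
  Pos 3: 't' vs 't' =
Hamming distance = 1


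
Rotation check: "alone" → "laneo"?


Word: "alone", Candidate: "laneo"
Method: check if candidate is substring of word+word
"alonealone" contains "laneo"? No
Is rotation = No


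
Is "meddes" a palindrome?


Word: "meddes"
Reversed: "seddem"
Forward == Backward? meddes != seddem
Palindrome = No


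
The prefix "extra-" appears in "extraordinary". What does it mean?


Prefix: extra-
Example: extraordinary (extra- + ordinary)
Meaning = beyond


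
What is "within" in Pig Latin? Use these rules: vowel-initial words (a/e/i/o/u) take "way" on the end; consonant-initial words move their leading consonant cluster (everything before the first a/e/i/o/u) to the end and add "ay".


Word: "within"
Starts with consonant(s) → move to end, add 'ay'
Consonant cluster: "w"
Pig Latin = "ithinway"


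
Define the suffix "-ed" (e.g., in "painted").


Suffix: -ed
As in: painted -> paint + -ed
Meaning = past tense


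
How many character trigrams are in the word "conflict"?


Word: "conflict" (length 8)
Number of 3-grams = length - 3 + 1 = 8 - 3 + 1
= 6


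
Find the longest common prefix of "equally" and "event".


Word 1: "equally"
Word 2: "event"
Comparing from start:
  Pos 0: 'e' == 'e'
  Pos 1: 'q' != 'v' (stop)
LCP = "e" (length 1)


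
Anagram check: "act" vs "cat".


Word 1: "act" → sorted: act
Word 2: "cat" → sorted: act
Same letters? act == act
Anagram = Yes


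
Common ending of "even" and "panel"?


Word 1: "even"
Word 2: "panel"
Comparing from end:
  Pos -1: 'n' != 'l' (stop)
LCS = "" (length 0)


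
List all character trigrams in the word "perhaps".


Word: "perhaps" (length 7)
Number of trigrams = 7 - 3 + 1 = 5
  Position 0: "per"
  Position 1: "erh"
  Position 2: "rha"
  Position 3: "hap"
  Position 4: "aps"
Trigrams = "per", "erh", "rha", "hap", "aps"


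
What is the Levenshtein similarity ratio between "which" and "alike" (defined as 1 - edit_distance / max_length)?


Word 1: "which" (length 5)
Word 2: "alike" (length 5)
One optimal edit sequence:
  1. substitute 'w' -> 'a'  (+1)
  2. substitute 'h' -> 'l'  (+1)
  3. keep 'i'
  4. substitute 'c' -> 'k'  (+1)
  5. substitute 'h' -> 'e'  (+1)
Edit distance = 4
Max length = max(5, 5) = 5
Similarity = 1 - 4/5
= 0.2000


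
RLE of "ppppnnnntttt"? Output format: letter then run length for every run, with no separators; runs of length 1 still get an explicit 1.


String: "ppppnnnntttt"
Scanning for consecutive runs:
  'p' x 4
  'n' x 4
  't' x 4
RLE = "p4n4t4"


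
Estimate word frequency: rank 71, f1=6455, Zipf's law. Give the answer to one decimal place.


Zipf's law: f(r) = f(1) / r
f(1) = 6455
f(71) = 6455 / 71
= 90.9 occurrences


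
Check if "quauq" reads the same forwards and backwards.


Word: "quauq"
Reversed: "quauq"
Forward == Backward? quauq == quauq
Palindrome = Yes


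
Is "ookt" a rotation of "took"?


Word: "took", Candidate: "ookt"
Method: check if candidate is substring of word+word
"tooktook" contains "ookt"? Yes
Is rotation = Yes


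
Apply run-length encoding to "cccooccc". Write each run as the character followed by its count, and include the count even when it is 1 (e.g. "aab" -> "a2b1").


String: "cccooccc"
Scanning for consecutive runs:
  'c' x 3
  'o' x 2
  'c' x 3
RLE = "c3o2c3"


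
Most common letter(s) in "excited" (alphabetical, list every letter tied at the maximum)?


Word: "excited"
Letter counts:
  'c': 1
  'd': 1
  'e': 2
  'i': 1
  't': 1
  'x': 1
Maximum count = 2
Most frequent = 'e' (2 times each)


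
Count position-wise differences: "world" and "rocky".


Comparing character by character (same length = 5):
  Pos 0: 'w' vs 'r' !=
  Pos 1: 'o' vs 'o' =
  Pos 2: 'r' vs 'c' !=
  Pos 3: 'l' vs 'k' !=
  Pos 4: 'd' vs 'y' !=
Hamming distance = 4


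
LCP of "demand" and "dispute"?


Word 1: "demand"
Word 2: "dispute"
Comparing from start:
  Pos 0: 'd' == 'd'
  Pos 1: 'e' != 'i' (stop)
LCP = "d" (length 1)


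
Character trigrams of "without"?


Word: "without" (length 7)
Number of trigrams = 7 - 3 + 1 = 5
  Position 0: "wit"
  Position 1: "ith"
  Position 2: "tho"
  Position 3: "hou"
  Position 4: "out"
Trigrams = "wit", "ith", "tho", "hou", "out"


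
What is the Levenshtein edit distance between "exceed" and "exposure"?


Word 1: "exceed" (length 6)
Word 2: "exposure" (length 8)
One optimal edit sequence (insert/delete/substitute each cost 1):
  1. keep 'e'
  2. keep 'x'
  3. insert 'p'  (+1)
  4. insert 'o'  (+1)
  5. substitute 'c' -> 's'  (+1)
  6. substitute 'e' -> 'u'  (+1)
  7. substitute 'e' -> 'r'  (+1)
  8. substitute 'd' -> 'e'  (+1)
Total edit operations: 6
Edit distance = 6


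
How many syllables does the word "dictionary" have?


Word: "dictionary"
Syllable breakdown: dic-tion-ar-y
Counting: 4 parts
= 4 syllables


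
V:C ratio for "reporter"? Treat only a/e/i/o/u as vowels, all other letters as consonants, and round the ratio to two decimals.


Word: "reporter"
Vowels (a,e,i,o,u): 3
Consonants: 5
Ratio = 3/5
= 0.60


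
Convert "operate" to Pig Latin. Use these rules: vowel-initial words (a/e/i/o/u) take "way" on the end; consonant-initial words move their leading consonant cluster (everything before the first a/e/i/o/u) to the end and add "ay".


Word: "operate"
Starts with vowel → add 'way'
Pig Latin = "operateway"


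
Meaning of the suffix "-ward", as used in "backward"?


Suffix: -ward
As in: backward -> back + -ward
Meaning = in the direction of


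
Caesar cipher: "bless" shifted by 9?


Word: "bless"
Shift: 9
Each letter → (letter + shift) mod 26:
  'b' (1) + 9 = 10 → 'k'
  'l' (11) + 9 = 20 → 'u'
  'e' (4) + 9 = 13 → 'n'
  's' (18) + 9 = 1 → 'b'
  's' (18) + 9 = 1 → 'b'
Result = "kunbb"


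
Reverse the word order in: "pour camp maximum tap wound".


Original: "pour camp maximum tap wound"
Words (1..n): pour | camp | maximum | tap | wound
Reversed (n..1): wound | tap | maximum | camp | pour
Result = "wound tap maximum camp pour"


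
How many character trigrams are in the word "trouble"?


Word: "trouble" (length 7)
Number of 3-grams = length - 3 + 1 = 7 - 3 + 1
= 5


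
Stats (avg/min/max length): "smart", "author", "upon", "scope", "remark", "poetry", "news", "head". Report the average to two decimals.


Lengths: "smart"=5, "author"=6, "upon"=4, "scope"=5, "remark"=6, "poetry"=6, "news"=4, "head"=4
Sum = 40, Count = 8
Average = 40/8 = 5.00
= avg=5.00, min=4, max=6


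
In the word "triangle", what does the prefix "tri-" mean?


Prefix: tri-
Example: triangle = tri- + angle
Meaning = three


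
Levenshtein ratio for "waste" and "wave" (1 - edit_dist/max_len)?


Word 1: "waste" (length 5)
Word 2: "wave" (length 4)
One optimal edit sequence:
  1. keep 'w'
  2. keep 'a'
  3. delete 's'  (+1)
  4. substitute 't' -> 'v'  (+1)
  5. keep 'e'
Edit distance = 2
Max length = max(5, 4) = 5
Similarity = 1 - 2/5
= 0.6000


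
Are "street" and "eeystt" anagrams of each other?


Word 1: "street" → sorted: eerstt
Word 2: "eeystt" → sorted: eestty
Same letters? eerstt != eestty
Anagram = No


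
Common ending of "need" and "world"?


Word 1: "need"
Word 2: "world"
Comparing from end:
  Pos -1: 'd' == 'd'
  Pos -2: 'e' != 'l' (stop)
LCS = "d" (length 1)


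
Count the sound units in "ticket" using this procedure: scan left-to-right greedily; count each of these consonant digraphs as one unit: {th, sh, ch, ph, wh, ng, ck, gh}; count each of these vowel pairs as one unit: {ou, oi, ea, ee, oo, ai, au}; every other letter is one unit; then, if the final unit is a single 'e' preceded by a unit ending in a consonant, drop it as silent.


Word: "ticket" (6 letters)
Left-to-right scan:
  (1) 't' (letter)
  (2) 'i' (letter)
  (3) 'ck' (digraph)
  (4) 'e' (letter)
  (5) 't' (letter)
Units from scan: 5
Sound units = 5 units


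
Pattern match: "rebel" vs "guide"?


Pattern of "rebel": [0, 1, 2, 1, 3]
Pattern of "guide": [0, 1, 2, 3, 4]
Patterns do not match
Same pattern = No


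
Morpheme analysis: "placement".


Word: "placement"
Morphemes: place | -ment
Each morpheme carries meaning
= 2 morphemes


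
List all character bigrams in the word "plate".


Word: "plate" (length 5)
Number of bigrams = 5 - 2 + 1 = 4
  Position 0: "pl"
  Position 1: "la"
  Position 2: "at"
  Position 3: "te"
Bigrams = "pl", "la", "at", "te"


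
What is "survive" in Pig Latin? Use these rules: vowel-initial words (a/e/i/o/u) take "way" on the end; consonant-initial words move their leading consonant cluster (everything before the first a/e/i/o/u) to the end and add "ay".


Word: "survive"
Starts with consonant(s) → move to end, add 'ay'
Consonant cluster: "s"
Pig Latin = "urvivesay"


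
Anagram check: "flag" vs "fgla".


Word 1: "flag" → sorted: afgl
Word 2: "fgla" → sorted: afgl
Same letters? afgl == afgl
Anagram = Yes


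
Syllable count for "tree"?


Word: "tree"
Syllable breakdown: tree
Counting: 1 part
= 1 syllable


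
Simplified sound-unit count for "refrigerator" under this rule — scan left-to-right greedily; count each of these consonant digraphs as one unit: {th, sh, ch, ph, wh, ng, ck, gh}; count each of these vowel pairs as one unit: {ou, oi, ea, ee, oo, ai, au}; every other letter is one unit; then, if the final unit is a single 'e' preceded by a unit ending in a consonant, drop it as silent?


Word: "refrigerator" (12 letters)
Left-to-right scan:
  [1] 'r' (letter)
  [2] 'e' (letter)
  [3] 'f' (letter)
  [4] 'r' (letter)
  [5] 'i' (letter)
  [6] 'g' (letter)
  [7] 'e' (letter)
  [8] 'r' (letter)
  [9] 'a' (letter)
  [10] 't' (letter)
  [11] 'o' (letter)
  [12] 'r' (letter)
Units from scan: 12
Sound units = 12 units


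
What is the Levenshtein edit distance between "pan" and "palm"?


Word 1: "pan" (length 3)
Word 2: "palm" (length 4)
One optimal edit sequence (insert/delete/substitute each cost 1):
  1. keep 'p'
  2. keep 'a'
  3. insert 'l'  (+1)
  4. substitute 'n' -> 'm'  (+1)
Total edit operations: 2
Edit distance = 2


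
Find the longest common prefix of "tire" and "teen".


Word 1: "tire"
Word 2: "teen"
Comparing from start:
  Pos 0: 't' == 't'
  Pos 1: 'i' != 'e' (stop)
LCP = "t" (length 1)


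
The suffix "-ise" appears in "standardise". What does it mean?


Suffix: -ise
As in: standardise -> standard + -ise
Meaning = to make


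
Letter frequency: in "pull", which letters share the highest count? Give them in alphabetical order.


Word: "pull"
Letter counts:
  'l': 2
  'p': 1
  'u': 1
Maximum count = 2
Most frequent = 'l' (2 times each)


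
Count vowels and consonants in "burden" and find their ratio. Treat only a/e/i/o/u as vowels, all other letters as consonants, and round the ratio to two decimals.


Word: "burden"
Vowels (a,e,i,o,u): 2
Consonants: 4
Ratio = 2/4
= 0.50


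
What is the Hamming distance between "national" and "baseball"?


Comparing character by character (same length = 8):
  Pos 0: 'n' vs 'b' !=
  Pos 1: 'a' vs 'a' =
  Pos 2: 't' vs 's' !=
  Pos 3: 'i' vs 'e' !=
  Pos 4: 'o' vs 'b' !=
  Pos 5: 'n' vs 'a' !=
  Pos 6: 'a' vs 'l' !=
  Pos 7: 'l' vs 'l' =
Hamming distance = 6


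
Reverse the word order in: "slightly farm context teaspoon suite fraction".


Original: "slightly farm context teaspoon suite fraction"
Words (1..n): slightly | farm | context | teaspoon | suite | fraction
Reversed (n..1): fraction | suite | teaspoon | context | farm | slightly
Result = "fraction suite teaspoon context farm slightly"


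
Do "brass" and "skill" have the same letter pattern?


Pattern of "brass": [0, 1, 2, 3, 3]
Pattern of "skill": [0, 1, 2, 3, 3]
Patterns match
Same pattern = Yes


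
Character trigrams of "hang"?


Word: "hang" (length 4)
Number of trigrams = 4 - 3 + 1 = 2
  Position 0: "han"
  Position 1: "ang"
Trigrams = "han", "ang"


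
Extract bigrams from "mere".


Word: "mere" (length 4)
Number of bigrams = 4 - 2 + 1 = 3
  Position 0: "me"
  Position 1: "er"
  Position 2: "re"
Bigrams = "me", "er", "re"


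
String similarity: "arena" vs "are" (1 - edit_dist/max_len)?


Word 1: "arena" (length 5)
Word 2: "are" (length 3)
One optimal edit sequence:
  1. keep 'a'
  2. keep 'r'
  3. keep 'e'
  4. delete 'n'  (+1)
  5. delete 'a'  (+1)
Edit distance = 2
Max length = max(5, 3) = 5
Similarity = 1 - 2/5
= 0.6000


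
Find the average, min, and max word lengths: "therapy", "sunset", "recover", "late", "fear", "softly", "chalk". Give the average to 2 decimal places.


Lengths: "therapy"=7, "sunset"=6, "recover"=7, "late"=4, "fear"=4, "softly"=6, "chalk"=5
Sum = 39, Count = 7
Average = 39/7 = 5.57
= avg=5.57, min=4, max=7


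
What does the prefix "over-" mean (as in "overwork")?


Prefix: over-
As in: overwork -> over- + work
Meaning = excessive


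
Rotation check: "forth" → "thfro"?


Word: "forth", Candidate: "thfro"
Method: check if candidate is substring of word+word
"forthforth" contains "thfro"? No
Is rotation = No


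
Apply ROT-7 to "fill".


Word: "fill"
Shift: 7
Each letter → (letter + shift) mod 26:
  'f' (5) + 7 = 12 → 'm'
  'i' (8) + 7 = 15 → 'p'
  'l' (11) + 7 = 18 → 's'
  'l' (11) + 7 = 18 → 's'
Result = "mpss"


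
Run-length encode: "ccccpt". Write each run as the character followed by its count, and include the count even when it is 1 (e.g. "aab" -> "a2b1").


String: "ccccpt"
Scanning for consecutive runs:
  'c' x 4
  'p' x 1
  't' x 1
RLE = "c4p1t1"


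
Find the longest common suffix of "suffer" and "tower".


Word 1: "suffer"
Word 2: "tower"
Comparing from end:
  Pos -1: 'r' == 'r'
  Pos -2: 'e' == 'e'
  Pos -3: 'f' != 'w' (stop)
LCS = "er" (length 2)


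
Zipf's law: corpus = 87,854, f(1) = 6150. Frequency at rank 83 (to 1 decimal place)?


Zipf's law: f(r) = f(1) / r
f(1) = 6150
f(83) = 6150 / 83
= 74.1 occurrences


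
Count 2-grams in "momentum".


Word: "momentum" (length 8)
Number of 2-grams = length - 2 + 1 = 8 - 2 + 1
= 7


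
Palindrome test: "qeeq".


Word: "qeeq"
Reversed: "qeeq"
Forward == Backward? qeeq == qeeq
Palindrome = Yes


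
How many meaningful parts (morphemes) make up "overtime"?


Word: "overtime"
Morphemes: over- | time
Each morpheme carries meaning
= 2 morphemes


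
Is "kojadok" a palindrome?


Word: "kojadok"
Reversed: "kodajok"
Forward == Backward? kojadok != kodajok
Palindrome = No


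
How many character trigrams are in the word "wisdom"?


Word: "wisdom" (length 6)
Number of 3-grams = length - 3 + 1 = 6 - 3 + 1
= 4


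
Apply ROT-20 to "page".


Word: "page"
Shift: 20
Each letter → (letter + shift) mod 26:
  'p' (15) + 20 = 9 → 'j'
  'a' (0) + 20 = 20 → 'u'
  'g' (6) + 20 = 0 → 'a'
  'e' (4) + 20 = 24 → 'y'
Result = "juay"


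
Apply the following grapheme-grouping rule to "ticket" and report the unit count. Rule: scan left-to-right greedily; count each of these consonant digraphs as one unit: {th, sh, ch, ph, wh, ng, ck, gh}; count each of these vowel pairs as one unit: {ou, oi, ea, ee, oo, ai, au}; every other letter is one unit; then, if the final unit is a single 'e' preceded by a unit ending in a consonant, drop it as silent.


Word: "ticket" (6 letters)
Left-to-right scan:
  1. 't' (letter)
  2. 'i' (letter)
  3. 'ck' (digraph)
  4. 'e' (letter)
  5. 't' (letter)
Units from scan: 5
Sound units = 5 units


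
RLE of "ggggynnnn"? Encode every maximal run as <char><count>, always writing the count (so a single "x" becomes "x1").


String: "ggggynnnn"
Scanning for consecutive runs:
  'g' x 4
  'y' x 1
  'n' x 4
RLE = "g4y1n4"


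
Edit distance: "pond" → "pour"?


Word 1: "pond" (length 4)
Word 2: "pour" (length 4)
One optimal edit sequence (insert/delete/substitute each cost 1):
  1. keep 'p'
  2. keep 'o'
  3. substitute 'n' -> 'u'  (+1)
  4. substitute 'd' -> 'r'  (+1)
Total edit operations: 2
Edit distance = 2


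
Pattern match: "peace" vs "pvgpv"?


Pattern of "peace": [0, 1, 2, 3, 1]
Pattern of "pvgpv": [0, 1, 2, 0, 1]
Patterns do not match
Same pattern = No


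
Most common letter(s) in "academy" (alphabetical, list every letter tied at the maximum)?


Word: "academy"
Letter counts:
  'a': 2
  'c': 1
  'd': 1
  'e': 1
  'm': 1
  'y': 1
Maximum count = 2
Most frequent = 'a' (2 times each)


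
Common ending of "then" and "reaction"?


Word 1: "then"
Word 2: "reaction"
Comparing from end:
  Pos -1: 'n' == 'n'
  Pos -2: 'e' != 'o' (stop)
LCS = "n" (length 1)


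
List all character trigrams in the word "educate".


Word: "educate" (length 7)
Number of trigrams = 7 - 3 + 1 = 5
  Position 0: "edu"
  Position 1: "duc"
  Position 2: "uca"
  Position 3: "cat"
  Position 4: "ate"
Trigrams = "edu", "duc", "uca", "cat", "ate"


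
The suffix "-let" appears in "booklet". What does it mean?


Suffix: -let
As in: booklet -> book + -let
Meaning = small


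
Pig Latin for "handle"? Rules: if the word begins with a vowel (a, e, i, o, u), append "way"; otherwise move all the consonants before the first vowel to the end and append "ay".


Word: "handle"
Starts with consonant(s) → move to end, add 'ay'
Consonant cluster: "h"
Pig Latin = "andlehay"


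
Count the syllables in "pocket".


Word: "pocket"
Syllable breakdown: pock-et
Counting: 2 parts
= 2 syllables


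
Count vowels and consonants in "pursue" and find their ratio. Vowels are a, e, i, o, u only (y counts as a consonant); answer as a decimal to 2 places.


Word: "pursue"
Vowels (a,e,i,o,u): 3
Consonants: 3
Ratio = 3/3
= 1.00


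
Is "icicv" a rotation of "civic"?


Word: "civic", Candidate: "icicv"
Method: check if candidate is substring of word+word
"civiccivic" contains "icicv"? No
Is rotation = No


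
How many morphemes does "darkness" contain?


Word: "darkness"
Morphemes: dark | -ness
Each morpheme carries meaning
= 2 morphemes


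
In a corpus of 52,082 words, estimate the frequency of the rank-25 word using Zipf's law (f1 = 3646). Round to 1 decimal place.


Zipf's law: f(r) = f(1) / r
f(1) = 3646
f(25) = 3646 / 25
= 145.8 occurrences


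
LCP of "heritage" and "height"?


Word 1: "heritage"
Word 2: "height"
Comparing from start:
  Pos 0: 'h' == 'h'
  Pos 1: 'e' == 'e'
  Pos 2: 'r' != 'i' (stop)
LCP = "he" (length 2)


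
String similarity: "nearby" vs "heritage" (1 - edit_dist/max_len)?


Word 1: "nearby" (length 6)
Word 2: "heritage" (length 8)
One optimal edit sequence:
  1. substitute 'n' -> 'h'  (+1)
  2. keep 'e'
  3. insert 'r'  (+1)
  4. insert 'i'  (+1)
  5. substitute 'a' -> 't'  (+1)
  6. substitute 'r' -> 'a'  (+1)
  7. substitute 'b' -> 'g'  (+1)
  8. substitute 'y' -> 'e'  (+1)
Edit distance = 7
Max length = max(6, 8) = 8
Similarity = 1 - 7/8
= 0.1250


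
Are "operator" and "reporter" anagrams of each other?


Word 1: "operator" → sorted: aeooprrt
Word 2: "reporter" → sorted: eeoprrrt
Same letters? aeooprrt != eeoprrrt
Anagram = No


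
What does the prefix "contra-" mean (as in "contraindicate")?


Prefix: contra-
Example: contraindicate = contra- + indicate
Meaning = against


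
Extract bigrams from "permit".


Word: "permit" (length 6)
Number of bigrams = 6 - 2 + 1 = 5
  Position 0: "pe"
  Position 1: "er"
  Position 2: "rm"
  Position 3: "mi"
  Position 4: "it"
Bigrams = "pe", "er", "rm", "mi", "it"


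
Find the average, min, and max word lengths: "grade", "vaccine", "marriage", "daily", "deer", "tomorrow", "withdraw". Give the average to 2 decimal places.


Lengths: "grade"=5, "vaccine"=7, "marriage"=8, "daily"=5, "deer"=4, "tomorrow"=8, "withdraw"=8
Sum = 45, Count = 7
Average = 45/7 = 6.43
= avg=6.43, min=4, max=8


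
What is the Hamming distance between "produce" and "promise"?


Comparing character by character (same length = 7):
  Pos 0: 'p' vs 'p' =
  Pos 1: 'r' vs 'r' =
  Pos 2: 'o' vs 'o' =
  Pos 3: 'd' vs 'm' !=
  Pos 4: 'u' vs 'i' !=
  Pos 5: 'c' vs 's' !=
  Pos 6: 'e' vs 'e' =
Hamming distance = 3


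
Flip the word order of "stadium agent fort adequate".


Original: "stadium agent fort adequate"
Words (1..n): stadium | agent | fort | adequate
Reversed (n..1): adequate | fort | agent | stadium
Result = "adequate fort agent stadium"


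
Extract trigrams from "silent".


Word: "silent" (length 6)
Number of trigrams = 6 - 3 + 1 = 4
  Position 0: "sil"
  Position 1: "ile"
  Position 2: "len"
  Position 3: "ent"
Trigrams = "sil", "ile", "len", "ent"


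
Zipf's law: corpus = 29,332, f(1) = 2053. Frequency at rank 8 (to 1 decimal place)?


Zipf's law: f(r) = f(1) / r
f(1) = 2053
f(8) = 2053 / 8
= 256.6 occurrences


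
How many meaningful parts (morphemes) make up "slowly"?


Word: "slowly"
Morphemes: slow / -ly
Each morpheme carries meaning
= 2 morphemes


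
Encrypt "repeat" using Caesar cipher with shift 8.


Word: "repeat"
Shift: 8
Each letter → (letter + shift) mod 26:
  'r' (17) + 8 = 25 → 'z'
  'e' (4) + 8 = 12 → 'm'
  'p' (15) + 8 = 23 → 'x'
  'e' (4) + 8 = 12 → 'm'
  'a' (0) + 8 = 8 → 'i'
  't' (19) + 8 = 1 → 'b'
Result = "zmxmib"


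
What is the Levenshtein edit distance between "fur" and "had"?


Word 1: "fur" (length 3)
Word 2: "had" (length 3)
One optimal edit sequence (insert/delete/substitute each cost 1):
  1. substitute 'f' -> 'h'  (+1)
  2. substitute 'u' -> 'a'  (+1)
  3. substitute 'r' -> 'd'  (+1)
Total edit operations: 3
Edit distance = 3


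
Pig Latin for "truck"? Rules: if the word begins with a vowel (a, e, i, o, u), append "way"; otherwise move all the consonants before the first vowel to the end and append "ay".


Word: "truck"
Starts with consonant(s) → move to end, add 'ay'
Consonant cluster: "tr"
Pig Latin = "ucktray"


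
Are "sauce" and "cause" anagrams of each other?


Word 1: "sauce" → sorted: acesu
Word 2: "cause" → sorted: acesu
Same letters? acesu == acesu
Anagram = Yes


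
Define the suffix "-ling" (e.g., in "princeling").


Suffix: -ling
Example: princeling = prince + -ling
Meaning = small / young


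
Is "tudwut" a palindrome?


Word: "tudwut"
Reversed: "tuwdut"
Forward == Backward? tudwut != tuwdut
Palindrome = No


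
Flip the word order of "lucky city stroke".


Original: "lucky city stroke"
Words (1..n): lucky | city | stroke
Reversed (n..1): stroke | city | lucky
Result = "stroke city lucky"


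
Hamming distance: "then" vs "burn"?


Comparing character by character (same length = 4):
  Pos 0: 't' vs 'b' !=
  Pos 1: 'h' vs 'u' !=
  Pos 2: 'e' vs 'r' !=
  Pos 3: 'n' vs 'n' =
Hamming distance = 3


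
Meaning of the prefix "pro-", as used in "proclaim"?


Prefix: pro-
Example: proclaim (pro- + claim)
Meaning = forward / in favor of


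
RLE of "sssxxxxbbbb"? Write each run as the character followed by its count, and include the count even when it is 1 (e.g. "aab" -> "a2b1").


String: "sssxxxxbbbb"
Scanning for consecutive runs:
  's' x 3
  'x' x 4
  'b' x 4
RLE = "s3x4b4"


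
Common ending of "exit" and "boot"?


Word 1: "exit"
Word 2: "boot"
Comparing from end:
  Pos -1: 't' == 't'
  Pos -2: 'i' != 'o' (stop)
LCS = "t" (length 1)


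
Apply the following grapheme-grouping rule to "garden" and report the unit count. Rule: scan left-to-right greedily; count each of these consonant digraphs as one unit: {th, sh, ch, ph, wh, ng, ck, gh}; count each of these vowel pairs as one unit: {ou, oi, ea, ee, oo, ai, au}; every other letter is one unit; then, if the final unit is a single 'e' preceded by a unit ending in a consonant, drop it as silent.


Word: "garden" (6 letters)
Left-to-right scan:
  [1] 'g' (letter)
  [2] 'a' (letter)
  [3] 'r' (letter)
  [4] 'd' (letter)
  [5] 'e' (letter)
  [6] 'n' (letter)
Units from scan: 6
Sound units = 6 units


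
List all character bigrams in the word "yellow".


Word: "yellow" (length 6)
Number of bigrams = 6 - 2 + 1 = 5
  Position 0: "ye"
  Position 1: "el"
  Position 2: "ll"
  Position 3: "lo"
  Position 4: "ow"
Bigrams = "ye", "el", "ll", "lo", "ow"


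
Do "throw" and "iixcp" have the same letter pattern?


Pattern of "throw": [0, 1, 2, 3, 4]
Pattern of "iixcp": [0, 0, 1, 2, 3]
Patterns do not match
Same pattern = No


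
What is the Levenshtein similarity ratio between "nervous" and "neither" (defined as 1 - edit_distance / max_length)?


Word 1: "nervous" (length 7)
Word 2: "neither" (length 7)
One optimal edit sequence:
  1. keep 'n'
  2. keep 'e'
  3. substitute 'r' -> 'i'  (+1)
  4. substitute 'v' -> 't'  (+1)
  5. substitute 'o' -> 'h'  (+1)
  6. substitute 'u' -> 'e'  (+1)
  7. substitute 's' -> 'r'  (+1)
Edit distance = 5
Max length = max(7, 7) = 7
Similarity = 1 - 5/7
= 0.2857


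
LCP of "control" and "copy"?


Word 1: "control"
Word 2: "copy"
Comparing from start:
  Pos 0: 'c' == 'c'
  Pos 1: 'o' == 'o'
  Pos 2: 'n' != 'p' (stop)
LCP = "co" (length 2)


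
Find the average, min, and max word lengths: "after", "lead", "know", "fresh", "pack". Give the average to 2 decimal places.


Lengths: "after"=5, "lead"=4, "know"=4, "fresh"=5, "pack"=4
Sum = 22, Count = 5
Average = 22/5 = 4.40
= avg=4.40, min=4, max=5


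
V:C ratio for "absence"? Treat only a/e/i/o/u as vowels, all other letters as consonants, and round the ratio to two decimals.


Word: "absence"
Vowels (a,e,i,o,u): 3
Consonants: 4
Ratio = 3/4
= 0.75


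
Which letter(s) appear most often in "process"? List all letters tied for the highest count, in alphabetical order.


Word: "process"
Letter counts:
  'c': 1
  'e': 1
  'o': 1
  'p': 1
  'r': 1
  's': 2
Maximum count = 2
Most frequent = 's' (2 times each)


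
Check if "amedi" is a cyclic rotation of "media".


Word: "media", Candidate: "amedi"
Method: check if candidate is substring of word+word
"mediamedia" contains "amedi"? Yes
Is rotation = Yes


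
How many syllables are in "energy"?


Word: "energy"
Syllable breakdown: en | er | gy
Counting: 3 parts
= 3 syllables


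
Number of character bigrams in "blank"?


Word: "blank" (length 5)
Number of 2-grams = length - 2 + 1 = 5 - 2 + 1
= 4


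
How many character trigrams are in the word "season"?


Word: "season" (length 6)
Number of 3-grams = length - 3 + 1 = 6 - 3 + 1
= 4


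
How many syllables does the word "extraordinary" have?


Word: "extraordinary"
Syllable breakdown: ex / traor / di / nar / y
Counting: 5 parts
= 5 syllables


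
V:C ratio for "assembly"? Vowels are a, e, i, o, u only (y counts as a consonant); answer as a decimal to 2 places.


Word: "assembly"
Vowels (a,e,i,o,u): 2
Consonants: 6
Ratio = 2/6
= 0.33


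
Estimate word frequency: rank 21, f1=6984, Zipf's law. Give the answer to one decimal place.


Zipf's law: f(r) = f(1) / r
f(1) = 6984
f(21) = 6984 / 21
= 332.6 occurrences


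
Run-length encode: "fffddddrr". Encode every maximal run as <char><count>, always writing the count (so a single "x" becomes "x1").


String: "fffddddrr"
Scanning for consecutive runs:
  'f' x 3
  'd' x 4
  'r' x 2
RLE = "f3d4r2"


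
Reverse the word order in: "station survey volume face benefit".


Original: "station survey volume face benefit"
Words (1..n): station | survey | volume | face | benefit
Reversed (n..1): benefit | face | volume | survey | station
Result = "benefit face volume survey station"


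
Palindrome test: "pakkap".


Word: "pakkap"
Reversed: "pakkap"
Forward == Backward? pakkap == pakkap
Palindrome = Yes


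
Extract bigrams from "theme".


Word: "theme" (length 5)
Number of bigrams = 5 - 2 + 1 = 4
  Position 0: "th"
  Position 1: "he"
  Position 2: "em"
  Position 3: "me"
Bigrams = "th", "he", "em", "me"


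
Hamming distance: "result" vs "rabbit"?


Comparing character by character (same length = 6):
  Pos 0: 'r' vs 'r' =
  Pos 1: 'e' vs 'a' !=
  Pos 2: 's' vs 'b' !=
  Pos 3: 'u' vs 'b' !=
  Pos 4: 'l' vs 'i' !=
  Pos 5: 't' vs 't' =
Hamming distance = 4


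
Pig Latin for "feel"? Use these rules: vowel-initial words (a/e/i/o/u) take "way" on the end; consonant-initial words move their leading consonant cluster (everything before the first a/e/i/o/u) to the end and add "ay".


Word: "feel"
Starts with consonant(s) → move to end, add 'ay'
Consonant cluster: "f"
Pig Latin = "eelfay"


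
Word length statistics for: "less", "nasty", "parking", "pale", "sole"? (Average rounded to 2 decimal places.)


Lengths: "less"=4, "nasty"=5, "parking"=7, "pale"=4, "sole"=4
Sum = 24, Count = 5
Average = 24/5 = 4.80
= avg=4.80, min=4, max=7


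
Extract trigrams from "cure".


Word: "cure" (length 4)
Number of trigrams = 4 - 3 + 1 = 2
  Position 0: "cur"
  Position 1: "ure"
Trigrams = "cur", "ure"


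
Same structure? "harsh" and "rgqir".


Pattern of "harsh": [0, 1, 2, 3, 0]
Pattern of "rgqir": [0, 1, 2, 3, 0]
Patterns match
Same pattern = Yes


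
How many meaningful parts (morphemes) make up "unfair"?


Word: "unfair"
Morphemes: un- | fair
Each morpheme carries meaning
= 2 morphemes


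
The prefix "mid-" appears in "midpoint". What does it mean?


Prefix: mid-
Example: midpoint (mid- + point)
Meaning = middle


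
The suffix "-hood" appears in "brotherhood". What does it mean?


Suffix: -hood
Example: brotherhood = brother + -hood
Meaning = state / condition


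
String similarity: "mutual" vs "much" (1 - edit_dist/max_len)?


Word 1: "mutual" (length 6)
Word 2: "much" (length 4)
One optimal edit sequence:
  1. keep 'm'
  2. delete 'u'  (+1)
  3. delete 't'  (+1)
  4. keep 'u'
  5. substitute 'a' -> 'c'  (+1)
  6. substitute 'l' -> 'h'  (+1)
Edit distance = 4
Max length = max(6, 4) = 6
Similarity = 1 - 4/6
= 0.3333


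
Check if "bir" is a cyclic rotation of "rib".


Word: "rib", Candidate: "bir"
Method: check if candidate is substring of word+word
"ribrib" contains "bir"? No
Is rotation = No


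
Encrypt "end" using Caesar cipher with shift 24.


Word: "end"
Shift: 24
Each letter → (letter + shift) mod 26:
  'e' (4) + 24 = 2 → 'c'
  'n' (13) + 24 = 11 → 'l'
  'd' (3) + 24 = 1 → 'b'
Result = "clb"


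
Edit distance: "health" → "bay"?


Word 1: "health" (length 6)
Word 2: "bay" (length 3)
One optimal edit sequence (insert/delete/substitute each cost 1):
  1. delete 'h'  (+1)
  2. substitute 'e' -> 'b'  (+1)
  3. keep 'a'
  4. delete 'l'  (+1)
  5. delete 't'  (+1)
  6. substitute 'h' -> 'y'  (+1)
Total edit operations: 5
Edit distance = 5


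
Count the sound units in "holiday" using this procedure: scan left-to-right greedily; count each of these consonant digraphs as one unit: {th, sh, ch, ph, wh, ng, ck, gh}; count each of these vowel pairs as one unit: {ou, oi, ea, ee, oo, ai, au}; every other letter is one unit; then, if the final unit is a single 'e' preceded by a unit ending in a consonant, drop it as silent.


Word: "holiday" (7 letters)
Left-to-right scan:
  1. 'h' (letter)
  2. 'o' (letter)
  3. 'l' (letter)
  4. 'i' (letter)
  5. 'd' (letter)
  6. 'a' (letter)
  7. 'y' (letter)
Units from scan: 7
Sound units = 7 units


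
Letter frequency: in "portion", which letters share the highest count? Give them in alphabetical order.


Word: "portion"
Letter counts:
  'i': 1
  'n': 1
  'o': 2
  'p': 1
  'r': 1
  't': 1
Maximum count = 2
Most frequent = 'o' (2 times each)


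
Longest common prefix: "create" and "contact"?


Word 1: "create"
Word 2: "contact"
Comparing from start:
  Pos 0: 'c' == 'c'
  Pos 1: 'r' != 'o' (stop)
LCP = "c" (length 1)


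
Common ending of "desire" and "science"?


Word 1: "desire"
Word 2: "science"
Comparing from end:
  Pos -1: 'e' == 'e'
  Pos -2: 'r' != 'c' (stop)
LCS = "e" (length 1)


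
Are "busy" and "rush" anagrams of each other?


Word 1: "busy" → sorted: bsuy
Word 2: "rush" → sorted: hrsu
Same letters? bsuy != hrsu
Anagram = No


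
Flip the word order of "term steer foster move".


Original: "term steer foster move"
Words (1..n): term | steer | foster | move
Reversed (n..1): move | foster | steer | term
Result = "move foster steer term"


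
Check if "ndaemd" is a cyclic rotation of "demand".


Word: "demand", Candidate: "ndaemd"
Method: check if candidate is substring of word+word
"demanddemand" contains "ndaemd"? No
Is rotation = No


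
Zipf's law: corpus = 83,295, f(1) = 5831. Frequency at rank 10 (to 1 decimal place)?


Zipf's law: f(r) = f(1) / r
f(1) = 5831
f(10) = 5831 / 10
= 583.1 occurrences


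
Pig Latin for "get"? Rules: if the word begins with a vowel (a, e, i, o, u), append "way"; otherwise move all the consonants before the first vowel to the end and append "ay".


Word: "get"
Starts with consonant(s) → move to end, add 'ay'
Consonant cluster: "g"
Pig Latin = "etgay"


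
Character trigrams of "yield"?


Word: "yield" (length 5)
Number of trigrams = 5 - 3 + 1 = 3
  Position 0: "yie"
  Position 1: "iel"
  Position 2: "eld"
Trigrams = "yie", "iel", "eld"


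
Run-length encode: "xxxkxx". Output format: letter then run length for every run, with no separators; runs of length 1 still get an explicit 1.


String: "xxxkxx"
Scanning for consecutive runs:
  'x' x 3
  'k' x 1
  'x' x 2
RLE = "x3k1x2"


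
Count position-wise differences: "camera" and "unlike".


Comparing character by character (same length = 6):
  Pos 0: 'c' vs 'u' !=
  Pos 1: 'a' vs 'n' !=
  Pos 2: 'm' vs 'l' !=
  Pos 3: 'e' vs 'i' !=
  Pos 4: 'r' vs 'k' !=
  Pos 5: 'a' vs 'e' !=
Hamming distance = 6


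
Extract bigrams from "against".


Word: "against" (length 7)
Number of bigrams = 7 - 2 + 1 = 6
  Position 0: "ag"
  Position 1: "ga"
  Position 2: "ai"
  Position 3: "in"
  Position 4: "ns"
  Position 5: "st"
Bigrams = "ag", "ga", "ai", "in", "ns", "st"


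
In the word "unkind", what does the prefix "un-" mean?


Prefix: un-
As in: unkind -> un- + kind
Meaning = not / reverse


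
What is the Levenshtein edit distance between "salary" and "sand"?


Word 1: "salary" (length 6)
Word 2: "sand" (length 4)
One optimal edit sequence (insert/delete/substitute each cost 1):
  1. keep 's'
  2. delete 'a'  (+1)
  3. delete 'l'  (+1)
  4. keep 'a'
  5. substitute 'r' -> 'n'  (+1)
  6. substitute 'y' -> 'd'  (+1)
Total edit operations: 4
Edit distance = 4


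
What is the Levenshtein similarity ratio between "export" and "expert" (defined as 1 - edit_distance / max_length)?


Word 1: "export" (length 6)
Word 2: "expert" (length 6)
One optimal edit sequence:
  1. keep 'e'
  2. keep 'x'
  3. keep 'p'
  4. substitute 'o' -> 'e'  (+1)
  5. keep 'r'
  6. keep 't'
Edit distance = 1
Max length = max(6, 6) = 6
Similarity = 1 - 1/6
= 0.8333


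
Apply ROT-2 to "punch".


Word: "punch"
Shift: 2
Each letter → (letter + shift) mod 26:
  'p' (15) + 2 = 17 → 'r'
  'u' (20) + 2 = 22 → 'w'
  'n' (13) + 2 = 15 → 'p'
  'c' (2) + 2 = 4 → 'e'
  'h' (7) + 2 = 9 → 'j'
Result = "rwpej"


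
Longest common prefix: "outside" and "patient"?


Word 1: "outside"
Word 2: "patient"
Comparing from start:
  Pos 0: 'o' != 'p' (stop)
LCP = "" (length 0)


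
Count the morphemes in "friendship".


Word: "friendship"
Morphemes: friend + -ship
Each morpheme carries meaning
= 2 morphemes


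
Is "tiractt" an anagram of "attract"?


Word 1: "attract" → sorted: aacrttt
Word 2: "tiractt" → sorted: acirttt
Same letters? aacrttt != acirttt
Anagram = No


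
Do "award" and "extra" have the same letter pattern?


Pattern of "award": [0, 1, 0, 2, 3]
Pattern of "extra": [0, 1, 2, 3, 4]
Patterns do not match
Same pattern = No


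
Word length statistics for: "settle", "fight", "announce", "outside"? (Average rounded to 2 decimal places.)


Lengths: "settle"=6, "fight"=5, "announce"=8, "outside"=7
Sum = 26, Count = 4
Average = 26/4 = 6.50
= avg=6.50, min=5, max=8


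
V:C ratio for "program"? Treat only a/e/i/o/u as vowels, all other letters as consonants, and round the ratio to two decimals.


Word: "program"
Vowels (a,e,i,o,u): 2
Consonants: 5
Ratio = 2/5
= 0.40


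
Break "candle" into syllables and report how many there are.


Word: "candle"
Syllable breakdown: can | dle
Counting: 2 parts
= 2 syllables


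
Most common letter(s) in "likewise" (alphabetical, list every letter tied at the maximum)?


Word: "likewise"
Letter counts:
  'e': 2
  'i': 2
  'k': 1
  'l': 1
  's': 1
  'w': 1
Maximum count = 2
Most frequent = 'e', 'i' (2 times each)


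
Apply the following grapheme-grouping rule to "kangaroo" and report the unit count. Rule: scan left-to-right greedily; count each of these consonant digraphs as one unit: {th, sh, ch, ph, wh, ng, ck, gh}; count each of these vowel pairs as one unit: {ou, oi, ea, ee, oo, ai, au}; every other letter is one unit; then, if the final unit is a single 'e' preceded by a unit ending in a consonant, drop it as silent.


Word: "kangaroo" (8 letters)
Left-to-right scan:
  [1] 'k' (letter)
  [2] 'a' (letter)
  [3] 'ng' (digraph)
  [4] 'a' (letter)
  [5] 'r' (letter)
  [6] 'oo' (vowel-pair)
Units from scan: 6
Sound units = 6 units


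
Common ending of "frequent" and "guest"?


Word 1: "frequent"
Word 2: "guest"
Comparing from end:
  Pos -1: 't' == 't'
  Pos -2: 'n' != 's' (stop)
LCS = "t" (length 1)


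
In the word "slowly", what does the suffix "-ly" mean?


Suffix: -ly
Example: slowly = slow + -ly
Meaning = in a manner


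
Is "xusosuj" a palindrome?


Word: "xusosuj"
Reversed: "jusosux"
Forward == Backward? xusosuj != jusosux
Palindrome = No


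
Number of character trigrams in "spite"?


Word: "spite" (length 5)
Number of 3-grams = length - 3 + 1 = 5 - 3 + 1
= 3


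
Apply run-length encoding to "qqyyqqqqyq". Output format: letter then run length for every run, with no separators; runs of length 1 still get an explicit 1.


String: "qqyyqqqqyq"
Scanning for consecutive runs:
  'q' x 2
  'y' x 2
  'q' x 4
  'y' x 1
  'q' x 1
RLE = "q2y2q4y1q1"


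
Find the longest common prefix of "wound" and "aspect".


Word 1: "wound"
Word 2: "aspect"
Comparing from start:
  Pos 0: 'w' != 'a' (stop)
LCP = "" (length 0)


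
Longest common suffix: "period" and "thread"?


Word 1: "period"
Word 2: "thread"
Comparing from end:
  Pos -1: 'd' == 'd'
  Pos -2: 'o' != 'a' (stop)
LCS = "d" (length 1)


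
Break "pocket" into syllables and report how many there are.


Word: "pocket"
Syllable breakdown: pock / et
Counting: 2 parts
= 2 syllables


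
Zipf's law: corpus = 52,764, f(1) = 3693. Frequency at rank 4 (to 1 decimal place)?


Zipf's law: f(r) = f(1) / r
f(1) = 3693
f(4) = 3693 / 4
= 923.3 occurrences


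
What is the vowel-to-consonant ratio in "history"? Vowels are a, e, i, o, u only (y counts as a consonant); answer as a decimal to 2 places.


Word: "history"
Vowels (a,e,i,o,u): 2
Consonants: 5
Ratio = 2/5
= 0.40


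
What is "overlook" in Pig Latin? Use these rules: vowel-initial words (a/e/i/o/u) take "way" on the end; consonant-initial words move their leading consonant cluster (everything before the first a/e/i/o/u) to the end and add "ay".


Word: "overlook"
Starts with vowel → add 'way'
Pig Latin = "overlookway"
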